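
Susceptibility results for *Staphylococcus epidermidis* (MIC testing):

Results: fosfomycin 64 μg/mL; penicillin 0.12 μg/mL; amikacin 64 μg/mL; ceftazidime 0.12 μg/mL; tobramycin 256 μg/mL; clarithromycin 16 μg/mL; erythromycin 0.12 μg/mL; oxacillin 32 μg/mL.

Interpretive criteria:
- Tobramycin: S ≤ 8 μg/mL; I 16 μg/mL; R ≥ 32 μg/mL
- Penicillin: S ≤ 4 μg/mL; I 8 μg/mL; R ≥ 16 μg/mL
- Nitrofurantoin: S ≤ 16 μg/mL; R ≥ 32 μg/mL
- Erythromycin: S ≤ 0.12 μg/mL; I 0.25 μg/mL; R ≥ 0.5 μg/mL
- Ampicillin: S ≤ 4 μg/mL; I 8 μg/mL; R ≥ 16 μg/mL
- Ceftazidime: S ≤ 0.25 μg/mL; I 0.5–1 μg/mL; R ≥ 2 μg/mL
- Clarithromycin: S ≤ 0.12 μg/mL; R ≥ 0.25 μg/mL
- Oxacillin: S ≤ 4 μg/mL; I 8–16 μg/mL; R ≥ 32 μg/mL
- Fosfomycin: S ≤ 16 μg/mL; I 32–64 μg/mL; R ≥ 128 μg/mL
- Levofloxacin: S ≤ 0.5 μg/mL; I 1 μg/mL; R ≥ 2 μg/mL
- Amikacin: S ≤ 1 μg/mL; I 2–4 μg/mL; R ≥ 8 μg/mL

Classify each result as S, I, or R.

Fosfomycin 64 μg/mL: in 32–64 μg/mL ⇒ intermediate
Penicillin 0.12 μg/mL: ≤ 4 μg/mL — Susceptible
Amikacin (64 μg/mL) ≥ 8 μg/mL — R
Ceftazidime (0.12 μg/mL) ≤ 0.25 μg/mL — Susceptible
Tobramycin: 256 μg/mL is ≥ 32 μg/mL ⇒ Resistant
Clarithromycin (16 μg/mL) ≥ 0.25 μg/mL — Resistant
Erythromycin 0.12 μg/mL: ≤ 0.12 μg/mL ⇒ susceptible
Oxacillin 32 μg/mL: ≥ 32 μg/mL → resistant

I, S, R, S, R, R, S, R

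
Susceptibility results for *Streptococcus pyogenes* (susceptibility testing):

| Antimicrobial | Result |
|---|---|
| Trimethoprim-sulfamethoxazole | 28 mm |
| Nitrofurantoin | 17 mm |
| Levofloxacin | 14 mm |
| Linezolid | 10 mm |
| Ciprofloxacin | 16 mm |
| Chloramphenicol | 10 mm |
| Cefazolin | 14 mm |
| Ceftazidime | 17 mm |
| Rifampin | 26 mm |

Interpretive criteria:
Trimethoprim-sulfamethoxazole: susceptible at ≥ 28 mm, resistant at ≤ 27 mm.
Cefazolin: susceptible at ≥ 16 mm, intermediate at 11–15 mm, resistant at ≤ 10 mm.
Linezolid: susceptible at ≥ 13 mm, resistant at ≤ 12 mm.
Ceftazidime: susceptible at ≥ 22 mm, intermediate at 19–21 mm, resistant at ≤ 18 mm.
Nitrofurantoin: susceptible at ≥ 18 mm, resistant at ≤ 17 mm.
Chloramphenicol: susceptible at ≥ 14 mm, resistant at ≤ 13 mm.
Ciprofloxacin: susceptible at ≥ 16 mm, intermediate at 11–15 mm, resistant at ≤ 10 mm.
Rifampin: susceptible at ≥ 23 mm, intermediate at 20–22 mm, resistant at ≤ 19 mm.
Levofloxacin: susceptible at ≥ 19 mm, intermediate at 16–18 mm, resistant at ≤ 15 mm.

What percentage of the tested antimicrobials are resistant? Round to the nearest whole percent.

Trimethoprim-sulfamethoxazole (28 mm) ≥ 28 mm → S
Nitrofurantoin (17 mm) ≤ 17 mm ⇒ Resistant
Levofloxacin 14 mm: ≤ 15 mm → R
Linezolid 10 mm: ≤ 12 mm — R
Ciprofloxacin 16 mm: ≥ 16 mm → S
Chloramphenicol 10 mm: ≤ 13 mm — R
Cefazolin: 14 mm is in 11–15 mm — I
Ceftazidime (17 mm) ≤ 18 mm ⇒ resistant
Rifampin: 26 mm is ≥ 23 mm → Susceptible
Resistant: 5/9

56%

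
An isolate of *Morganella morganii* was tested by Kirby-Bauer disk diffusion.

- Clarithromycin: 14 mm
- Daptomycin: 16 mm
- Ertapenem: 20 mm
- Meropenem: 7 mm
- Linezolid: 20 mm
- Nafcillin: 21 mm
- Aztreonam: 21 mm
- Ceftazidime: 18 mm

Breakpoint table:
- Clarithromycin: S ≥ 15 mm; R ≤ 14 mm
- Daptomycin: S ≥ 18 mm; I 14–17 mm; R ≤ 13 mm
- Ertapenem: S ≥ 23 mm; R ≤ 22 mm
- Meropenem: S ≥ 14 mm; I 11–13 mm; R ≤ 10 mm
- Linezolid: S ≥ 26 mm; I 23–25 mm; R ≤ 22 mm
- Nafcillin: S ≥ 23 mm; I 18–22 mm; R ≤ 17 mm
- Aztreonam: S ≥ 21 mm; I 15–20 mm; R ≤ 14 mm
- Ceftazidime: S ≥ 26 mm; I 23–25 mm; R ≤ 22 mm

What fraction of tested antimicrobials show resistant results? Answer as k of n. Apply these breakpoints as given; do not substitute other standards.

Clarithromycin 14 mm: ≤ 14 mm → R
Daptomycin (16 mm) in 14–17 mm ⇒ intermediate
Ertapenem (20 mm) ≤ 22 mm → R
Meropenem 7 mm: ≤ 10 mm ⇒ R
Linezolid 20 mm: ≤ 22 mm — Resistant
Nafcillin: 21 mm is in 18–22 mm → Intermediate
Aztreonam 21 mm: ≥ 21 mm → susceptible
Ceftazidime 18 mm: ≤ 22 mm — resistant
Resistant: 5/8

5 of 8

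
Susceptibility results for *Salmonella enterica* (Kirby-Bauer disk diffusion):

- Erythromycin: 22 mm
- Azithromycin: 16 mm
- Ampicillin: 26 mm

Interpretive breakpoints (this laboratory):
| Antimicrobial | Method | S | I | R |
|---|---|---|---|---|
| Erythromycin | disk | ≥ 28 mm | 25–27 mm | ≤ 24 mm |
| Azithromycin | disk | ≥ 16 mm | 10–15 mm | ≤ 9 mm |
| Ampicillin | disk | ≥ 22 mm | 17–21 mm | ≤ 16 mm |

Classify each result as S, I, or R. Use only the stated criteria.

Erythromycin: 22 mm is ≤ 24 mm → Resistant
Azithromycin: 16 mm is ≥ 16 mm — susceptible
Ampicillin 26 mm: ≥ 22 mm → S

R, S, S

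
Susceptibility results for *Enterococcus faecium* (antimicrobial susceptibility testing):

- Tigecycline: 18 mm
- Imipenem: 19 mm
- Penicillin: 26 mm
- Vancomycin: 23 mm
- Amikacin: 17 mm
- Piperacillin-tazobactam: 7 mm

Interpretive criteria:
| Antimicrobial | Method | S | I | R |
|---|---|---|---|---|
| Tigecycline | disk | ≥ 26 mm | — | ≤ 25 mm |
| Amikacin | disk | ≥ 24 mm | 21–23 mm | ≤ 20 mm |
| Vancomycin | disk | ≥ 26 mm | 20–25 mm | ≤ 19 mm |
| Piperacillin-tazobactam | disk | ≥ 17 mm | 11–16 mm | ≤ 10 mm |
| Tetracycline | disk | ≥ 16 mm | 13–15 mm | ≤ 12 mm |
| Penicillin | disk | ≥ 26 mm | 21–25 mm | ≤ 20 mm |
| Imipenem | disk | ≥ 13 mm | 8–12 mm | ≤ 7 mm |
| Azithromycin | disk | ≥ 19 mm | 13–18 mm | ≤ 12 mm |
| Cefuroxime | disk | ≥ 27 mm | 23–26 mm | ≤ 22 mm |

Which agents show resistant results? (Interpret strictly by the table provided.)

tigecycline, amikacin, piperacillin-tazobactam

Tigecycline (18 mm) ≤ 25 mm → Resistant
Imipenem: 19 mm is ≥ 13 mm — susceptible
Penicillin: 26 mm is ≥ 26 mm — S
Vancomycin (23 mm) in 20–25 mm ⇒ intermediate
Amikacin: 17 mm is ≤ 20 mm — resistant
Piperacillin-tazobactam 7 mm: ≤ 10 mm ⇒ resistant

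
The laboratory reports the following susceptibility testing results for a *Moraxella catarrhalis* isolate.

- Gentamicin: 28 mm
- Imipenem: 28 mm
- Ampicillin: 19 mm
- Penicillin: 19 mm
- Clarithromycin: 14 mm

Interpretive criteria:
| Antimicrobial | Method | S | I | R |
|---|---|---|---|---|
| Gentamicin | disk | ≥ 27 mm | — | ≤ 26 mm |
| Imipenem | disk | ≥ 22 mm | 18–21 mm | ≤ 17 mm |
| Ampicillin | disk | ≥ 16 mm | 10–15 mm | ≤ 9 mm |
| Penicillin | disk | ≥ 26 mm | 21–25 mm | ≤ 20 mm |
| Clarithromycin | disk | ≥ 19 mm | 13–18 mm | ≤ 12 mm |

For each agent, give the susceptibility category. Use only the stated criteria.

Gentamicin (28 mm) ≥ 27 mm — S
Imipenem (28 mm) ≥ 22 mm — S
Ampicillin: 19 mm is ≥ 16 mm → S
Penicillin 19 mm: ≤ 20 mm → resistant
Clarithromycin (14 mm) in 13–18 mm → intermediate

S, S, S, R, I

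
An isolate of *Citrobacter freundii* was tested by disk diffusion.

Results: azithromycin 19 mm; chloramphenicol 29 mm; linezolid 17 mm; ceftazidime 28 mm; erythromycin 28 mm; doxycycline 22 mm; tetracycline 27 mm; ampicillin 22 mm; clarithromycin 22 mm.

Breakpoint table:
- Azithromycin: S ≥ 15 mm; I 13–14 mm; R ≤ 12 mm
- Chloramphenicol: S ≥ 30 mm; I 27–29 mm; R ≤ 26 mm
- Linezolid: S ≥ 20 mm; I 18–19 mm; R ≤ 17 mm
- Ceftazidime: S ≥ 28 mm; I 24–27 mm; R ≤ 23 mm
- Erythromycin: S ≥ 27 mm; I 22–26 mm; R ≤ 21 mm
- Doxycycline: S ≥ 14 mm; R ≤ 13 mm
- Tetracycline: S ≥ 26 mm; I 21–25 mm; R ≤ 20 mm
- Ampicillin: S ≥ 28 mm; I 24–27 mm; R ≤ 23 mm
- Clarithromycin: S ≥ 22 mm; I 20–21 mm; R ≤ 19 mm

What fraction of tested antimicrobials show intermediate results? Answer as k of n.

1 of 9

Azithromycin 19 mm: ≥ 15 mm — S
Chloramphenicol: 29 mm is in 27–29 mm ⇒ intermediate
Linezolid 17 mm: ≤ 17 mm — R
Ceftazidime (28 mm) ≥ 28 mm ⇒ S
Erythromycin (28 mm) ≥ 27 mm → S
Doxycycline: 22 mm is ≥ 14 mm ⇒ Susceptible
Tetracycline: 27 mm is ≥ 26 mm → Susceptible
Ampicillin: 22 mm is ≤ 23 mm → resistant
Clarithromycin 22 mm: ≥ 22 mm — Susceptible
Intermediate: 1/9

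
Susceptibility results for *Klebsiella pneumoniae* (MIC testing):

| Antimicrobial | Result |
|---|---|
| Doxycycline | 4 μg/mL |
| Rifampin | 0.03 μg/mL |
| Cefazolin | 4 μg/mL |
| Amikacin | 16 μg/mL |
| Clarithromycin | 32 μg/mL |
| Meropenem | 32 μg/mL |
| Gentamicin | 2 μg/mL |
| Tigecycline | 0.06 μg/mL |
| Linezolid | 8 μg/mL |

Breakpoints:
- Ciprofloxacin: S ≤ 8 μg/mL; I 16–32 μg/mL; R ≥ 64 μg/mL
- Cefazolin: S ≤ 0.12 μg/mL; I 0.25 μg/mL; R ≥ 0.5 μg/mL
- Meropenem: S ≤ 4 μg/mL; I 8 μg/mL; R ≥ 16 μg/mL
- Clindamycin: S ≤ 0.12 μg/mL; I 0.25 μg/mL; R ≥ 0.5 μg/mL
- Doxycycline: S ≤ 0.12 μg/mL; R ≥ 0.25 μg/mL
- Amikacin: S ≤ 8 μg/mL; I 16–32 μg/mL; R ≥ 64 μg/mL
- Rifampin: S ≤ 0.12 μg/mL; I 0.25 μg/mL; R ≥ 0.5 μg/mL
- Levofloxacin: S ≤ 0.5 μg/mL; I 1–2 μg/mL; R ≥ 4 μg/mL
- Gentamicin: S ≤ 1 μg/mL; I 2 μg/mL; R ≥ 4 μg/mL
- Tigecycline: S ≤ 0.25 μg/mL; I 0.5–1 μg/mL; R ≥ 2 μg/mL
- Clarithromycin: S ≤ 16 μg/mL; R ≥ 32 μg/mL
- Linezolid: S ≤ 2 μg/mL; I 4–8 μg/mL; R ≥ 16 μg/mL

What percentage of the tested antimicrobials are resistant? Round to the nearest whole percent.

44%

Doxycycline (4 μg/mL) ≥ 0.25 μg/mL → R
Rifampin: 0.03 μg/mL is ≤ 0.12 μg/mL — S
Cefazolin 4 μg/mL: ≥ 0.5 μg/mL — Resistant
Amikacin: 16 μg/mL is in 16–32 μg/mL → Intermediate
Clarithromycin 32 μg/mL: ≥ 32 μg/mL — resistant
Meropenem (32 μg/mL) ≥ 16 μg/mL ⇒ R
Gentamicin (2 μg/mL) = 2 μg/mL ⇒ intermediate
Tigecycline (0.06 μg/mL) ≤ 0.25 μg/mL → Susceptible
Linezolid (8 μg/mL) in 4–8 μg/mL ⇒ I
Resistant: 4/9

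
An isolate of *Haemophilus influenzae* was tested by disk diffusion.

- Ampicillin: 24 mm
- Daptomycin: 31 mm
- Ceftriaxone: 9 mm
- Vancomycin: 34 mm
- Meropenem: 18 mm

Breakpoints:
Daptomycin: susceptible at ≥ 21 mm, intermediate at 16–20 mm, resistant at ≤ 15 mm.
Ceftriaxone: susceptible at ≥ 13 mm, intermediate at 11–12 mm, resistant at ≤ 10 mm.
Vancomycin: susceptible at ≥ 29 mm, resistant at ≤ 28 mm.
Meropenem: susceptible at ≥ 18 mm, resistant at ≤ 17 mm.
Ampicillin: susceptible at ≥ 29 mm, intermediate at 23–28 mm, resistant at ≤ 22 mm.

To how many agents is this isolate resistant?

Ampicillin (24 mm) in 23–28 mm — Intermediate
Daptomycin (31 mm) ≥ 21 mm — S
Ceftriaxone 9 mm: ≤ 10 mm — R
Vancomycin 34 mm: ≥ 29 mm → S
Meropenem 18 mm: ≥ 18 mm → susceptible
Resistant: 1

1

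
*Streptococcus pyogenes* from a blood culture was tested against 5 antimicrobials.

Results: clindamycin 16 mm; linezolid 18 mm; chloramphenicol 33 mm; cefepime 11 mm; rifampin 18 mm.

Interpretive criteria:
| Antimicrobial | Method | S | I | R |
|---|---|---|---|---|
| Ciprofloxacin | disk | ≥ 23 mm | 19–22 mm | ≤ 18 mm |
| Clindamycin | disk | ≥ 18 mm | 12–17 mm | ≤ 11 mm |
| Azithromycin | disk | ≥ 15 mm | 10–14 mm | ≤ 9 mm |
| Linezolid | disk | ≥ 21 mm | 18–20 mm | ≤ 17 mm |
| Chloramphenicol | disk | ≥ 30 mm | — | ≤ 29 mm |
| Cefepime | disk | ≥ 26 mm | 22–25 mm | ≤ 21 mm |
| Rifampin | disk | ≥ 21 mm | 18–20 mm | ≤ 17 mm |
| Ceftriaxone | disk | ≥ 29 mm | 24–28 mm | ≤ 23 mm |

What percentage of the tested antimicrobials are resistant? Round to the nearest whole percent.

Clindamycin (16 mm) in 12–17 mm ⇒ Intermediate
Linezolid: 18 mm is in 18–20 mm ⇒ Intermediate
Chloramphenicol: 33 mm is ≥ 30 mm → S
Cefepime (11 mm) ≤ 21 mm — resistant
Rifampin (18 mm) in 18–20 mm → I
Resistant: 1/5

20%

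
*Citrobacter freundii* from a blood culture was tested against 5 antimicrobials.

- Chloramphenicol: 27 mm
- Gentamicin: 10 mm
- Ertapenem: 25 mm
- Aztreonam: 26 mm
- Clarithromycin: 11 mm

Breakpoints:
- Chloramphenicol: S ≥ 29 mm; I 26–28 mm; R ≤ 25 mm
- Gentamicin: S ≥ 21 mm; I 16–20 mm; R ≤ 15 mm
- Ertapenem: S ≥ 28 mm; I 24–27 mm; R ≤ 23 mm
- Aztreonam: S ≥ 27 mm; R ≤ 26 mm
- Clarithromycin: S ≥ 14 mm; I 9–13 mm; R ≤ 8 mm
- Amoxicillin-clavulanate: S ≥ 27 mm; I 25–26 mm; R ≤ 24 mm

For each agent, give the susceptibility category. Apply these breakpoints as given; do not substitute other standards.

Chloramphenicol (27 mm) in 26–28 mm ⇒ Intermediate
Gentamicin 10 mm: ≤ 15 mm — resistant
Ertapenem 25 mm: in 24–27 mm — I
Aztreonam 26 mm: ≤ 26 mm ⇒ resistant
Clarithromycin 11 mm: in 9–13 mm ⇒ Intermediate

I, R, I, R, I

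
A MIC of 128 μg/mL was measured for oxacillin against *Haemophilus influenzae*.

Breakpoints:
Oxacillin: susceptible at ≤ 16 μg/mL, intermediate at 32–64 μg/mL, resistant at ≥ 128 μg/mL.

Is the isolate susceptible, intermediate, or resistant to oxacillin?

Oxacillin: 128 μg/mL is ≥ 128 μg/mL — R

R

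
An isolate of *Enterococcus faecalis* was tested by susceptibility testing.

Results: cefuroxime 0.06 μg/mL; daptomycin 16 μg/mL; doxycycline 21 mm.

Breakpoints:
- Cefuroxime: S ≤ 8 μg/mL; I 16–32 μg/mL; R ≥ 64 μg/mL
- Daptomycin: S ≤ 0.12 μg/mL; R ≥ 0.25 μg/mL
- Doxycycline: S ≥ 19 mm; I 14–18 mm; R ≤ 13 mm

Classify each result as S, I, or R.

S, R, S

Cefuroxime: 0.06 μg/mL is ≤ 8 μg/mL — susceptible
Daptomycin 16 μg/mL: ≥ 0.25 μg/mL → resistant
Doxycycline: 21 mm is ≥ 19 mm → S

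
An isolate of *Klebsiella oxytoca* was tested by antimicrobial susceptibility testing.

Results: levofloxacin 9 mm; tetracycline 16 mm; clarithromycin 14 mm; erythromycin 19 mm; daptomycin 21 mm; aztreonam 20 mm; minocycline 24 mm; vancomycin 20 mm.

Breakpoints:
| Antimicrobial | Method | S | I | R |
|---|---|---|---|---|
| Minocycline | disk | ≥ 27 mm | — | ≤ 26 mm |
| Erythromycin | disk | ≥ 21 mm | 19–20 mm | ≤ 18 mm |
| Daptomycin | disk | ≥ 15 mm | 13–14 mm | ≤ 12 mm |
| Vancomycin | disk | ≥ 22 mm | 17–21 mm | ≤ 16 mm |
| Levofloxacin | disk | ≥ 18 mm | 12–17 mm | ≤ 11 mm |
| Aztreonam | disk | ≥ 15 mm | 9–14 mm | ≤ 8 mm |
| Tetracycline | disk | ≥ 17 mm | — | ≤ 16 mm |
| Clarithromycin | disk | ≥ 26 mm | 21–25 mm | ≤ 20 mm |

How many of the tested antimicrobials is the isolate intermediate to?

2

Levofloxacin: 9 mm is ≤ 11 mm — resistant
Tetracycline 16 mm: ≤ 16 mm → Resistant
Clarithromycin 14 mm: ≤ 20 mm → Resistant
Erythromycin (19 mm) in 19–20 mm → I
Daptomycin (21 mm) ≥ 15 mm — susceptible
Aztreonam (20 mm) ≥ 15 mm → Susceptible
Minocycline (24 mm) ≤ 26 mm ⇒ Resistant
Vancomycin 20 mm: in 17–21 mm → intermediate
Intermediate: 2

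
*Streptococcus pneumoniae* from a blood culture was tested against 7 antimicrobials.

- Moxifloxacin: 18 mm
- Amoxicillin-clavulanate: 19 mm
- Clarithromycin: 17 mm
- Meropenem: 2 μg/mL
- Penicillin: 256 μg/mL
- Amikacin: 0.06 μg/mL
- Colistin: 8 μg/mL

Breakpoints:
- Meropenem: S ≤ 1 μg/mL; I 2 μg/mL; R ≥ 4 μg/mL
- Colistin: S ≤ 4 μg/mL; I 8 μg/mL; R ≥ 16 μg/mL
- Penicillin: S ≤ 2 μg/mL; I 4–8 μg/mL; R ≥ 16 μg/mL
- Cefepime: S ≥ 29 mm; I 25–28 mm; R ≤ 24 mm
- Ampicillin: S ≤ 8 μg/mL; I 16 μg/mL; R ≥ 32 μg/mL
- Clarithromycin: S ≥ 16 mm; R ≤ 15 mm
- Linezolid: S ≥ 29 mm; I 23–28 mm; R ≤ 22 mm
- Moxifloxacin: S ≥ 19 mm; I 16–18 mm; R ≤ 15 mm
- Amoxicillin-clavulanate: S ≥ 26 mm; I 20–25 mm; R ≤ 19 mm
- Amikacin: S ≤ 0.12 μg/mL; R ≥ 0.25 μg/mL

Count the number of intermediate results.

Moxifloxacin 18 mm: in 16–18 mm → I
Amoxicillin-clavulanate 19 mm: ≤ 19 mm — Resistant
Clarithromycin 17 mm: ≥ 16 mm — susceptible
Meropenem: 2 μg/mL is = 2 μg/mL — intermediate
Penicillin 256 μg/mL: ≥ 16 μg/mL → Resistant
Amikacin 0.06 μg/mL: ≤ 0.12 μg/mL — susceptible
Colistin 8 μg/mL: = 8 μg/mL ⇒ I
Intermediate: 3

3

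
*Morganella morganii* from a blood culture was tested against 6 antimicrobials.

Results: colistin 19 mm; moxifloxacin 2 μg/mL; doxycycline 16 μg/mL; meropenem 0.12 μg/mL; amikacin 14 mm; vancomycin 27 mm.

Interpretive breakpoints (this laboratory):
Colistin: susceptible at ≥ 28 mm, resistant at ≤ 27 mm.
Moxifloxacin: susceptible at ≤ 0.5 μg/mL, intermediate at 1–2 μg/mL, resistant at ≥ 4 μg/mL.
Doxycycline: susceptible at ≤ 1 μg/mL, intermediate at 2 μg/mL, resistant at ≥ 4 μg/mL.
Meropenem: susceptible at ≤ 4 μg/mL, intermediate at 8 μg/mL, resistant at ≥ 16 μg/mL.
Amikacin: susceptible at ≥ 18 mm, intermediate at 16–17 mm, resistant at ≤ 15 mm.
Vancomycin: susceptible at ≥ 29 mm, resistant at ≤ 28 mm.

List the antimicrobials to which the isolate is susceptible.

meropenem

Colistin 19 mm: ≤ 27 mm — Resistant
Moxifloxacin: 2 μg/mL is in 1–2 μg/mL ⇒ I
Doxycycline 16 μg/mL: ≥ 4 μg/mL — R
Meropenem: 0.12 μg/mL is ≤ 4 μg/mL — S
Amikacin: 14 mm is ≤ 15 mm → resistant
Vancomycin: 27 mm is ≤ 28 mm — resistant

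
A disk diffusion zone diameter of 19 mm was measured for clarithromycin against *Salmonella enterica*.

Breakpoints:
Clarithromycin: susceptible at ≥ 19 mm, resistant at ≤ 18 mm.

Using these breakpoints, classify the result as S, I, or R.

Clarithromycin (19 mm) ≥ 19 mm — susceptible

Susceptible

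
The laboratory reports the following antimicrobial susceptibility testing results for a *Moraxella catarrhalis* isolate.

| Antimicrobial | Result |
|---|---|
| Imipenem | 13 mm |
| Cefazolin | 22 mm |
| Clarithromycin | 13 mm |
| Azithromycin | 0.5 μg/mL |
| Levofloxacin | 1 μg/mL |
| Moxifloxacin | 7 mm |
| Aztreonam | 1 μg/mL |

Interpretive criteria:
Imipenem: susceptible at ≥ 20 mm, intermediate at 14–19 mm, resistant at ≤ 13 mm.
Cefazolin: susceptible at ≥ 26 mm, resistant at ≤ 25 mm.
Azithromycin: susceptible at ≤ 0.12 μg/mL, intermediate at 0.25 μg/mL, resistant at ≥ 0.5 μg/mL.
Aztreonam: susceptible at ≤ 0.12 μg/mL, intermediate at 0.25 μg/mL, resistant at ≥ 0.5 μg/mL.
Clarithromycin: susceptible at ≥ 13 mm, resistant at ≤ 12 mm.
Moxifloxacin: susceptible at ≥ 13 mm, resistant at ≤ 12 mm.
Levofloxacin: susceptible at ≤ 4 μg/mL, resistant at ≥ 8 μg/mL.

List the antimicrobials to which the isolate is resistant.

Imipenem (13 mm) ≤ 13 mm — Resistant
Cefazolin (22 mm) ≤ 25 mm ⇒ R
Clarithromycin (13 mm) ≥ 13 mm ⇒ Susceptible
Azithromycin 0.5 μg/mL: ≥ 0.5 μg/mL ⇒ Resistant
Levofloxacin (1 μg/mL) ≤ 4 μg/mL ⇒ susceptible
Moxifloxacin (7 mm) ≤ 12 mm — Resistant
Aztreonam (1 μg/mL) ≥ 0.5 μg/mL — resistant

imipenem, cefazolin, azithromycin, moxifloxacin, aztreonam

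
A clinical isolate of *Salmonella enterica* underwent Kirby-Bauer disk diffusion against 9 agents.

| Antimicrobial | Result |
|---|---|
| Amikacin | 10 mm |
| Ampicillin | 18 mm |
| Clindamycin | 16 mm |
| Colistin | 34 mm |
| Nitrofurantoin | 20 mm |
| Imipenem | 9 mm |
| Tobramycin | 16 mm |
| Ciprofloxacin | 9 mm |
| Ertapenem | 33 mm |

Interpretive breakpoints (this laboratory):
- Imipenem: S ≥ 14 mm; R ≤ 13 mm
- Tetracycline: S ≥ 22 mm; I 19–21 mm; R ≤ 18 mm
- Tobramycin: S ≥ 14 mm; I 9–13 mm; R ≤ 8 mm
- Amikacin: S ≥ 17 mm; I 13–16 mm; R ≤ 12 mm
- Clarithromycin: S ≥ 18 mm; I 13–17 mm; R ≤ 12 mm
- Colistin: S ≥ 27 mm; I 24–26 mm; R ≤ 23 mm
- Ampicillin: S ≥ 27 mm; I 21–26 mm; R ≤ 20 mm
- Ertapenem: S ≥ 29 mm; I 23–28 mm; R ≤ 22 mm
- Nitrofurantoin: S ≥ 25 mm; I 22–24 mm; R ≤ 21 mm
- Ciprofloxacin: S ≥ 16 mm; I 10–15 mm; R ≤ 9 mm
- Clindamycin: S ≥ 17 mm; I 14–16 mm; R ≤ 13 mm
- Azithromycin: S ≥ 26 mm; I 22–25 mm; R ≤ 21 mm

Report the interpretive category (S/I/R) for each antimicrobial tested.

Amikacin (10 mm) ≤ 12 mm → resistant
Ampicillin (18 mm) ≤ 20 mm — resistant
Clindamycin (16 mm) in 14–16 mm → I
Colistin (34 mm) ≥ 27 mm ⇒ susceptible
Nitrofurantoin 20 mm: ≤ 21 mm → Resistant
Imipenem (9 mm) ≤ 13 mm → R
Tobramycin 16 mm: ≥ 14 mm ⇒ S
Ciprofloxacin (9 mm) ≤ 9 mm ⇒ resistant
Ertapenem 33 mm: ≥ 29 mm — susceptible

R, R, I, S, R, R, S, R, S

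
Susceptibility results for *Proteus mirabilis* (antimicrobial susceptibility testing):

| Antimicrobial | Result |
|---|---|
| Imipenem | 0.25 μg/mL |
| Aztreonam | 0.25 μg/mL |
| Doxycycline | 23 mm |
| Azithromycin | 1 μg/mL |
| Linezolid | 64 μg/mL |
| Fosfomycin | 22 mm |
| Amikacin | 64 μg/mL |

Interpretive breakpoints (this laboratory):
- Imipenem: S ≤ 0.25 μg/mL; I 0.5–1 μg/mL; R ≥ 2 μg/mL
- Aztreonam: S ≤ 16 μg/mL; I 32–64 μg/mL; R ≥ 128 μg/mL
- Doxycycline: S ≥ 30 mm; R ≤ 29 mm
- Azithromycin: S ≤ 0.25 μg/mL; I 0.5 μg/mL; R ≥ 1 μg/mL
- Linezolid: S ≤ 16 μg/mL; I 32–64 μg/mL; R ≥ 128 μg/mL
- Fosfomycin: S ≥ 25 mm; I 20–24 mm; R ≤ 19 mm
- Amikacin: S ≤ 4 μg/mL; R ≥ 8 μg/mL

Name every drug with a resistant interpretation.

doxycycline, azithromycin, amikacin

Imipenem: 0.25 μg/mL is ≤ 0.25 μg/mL → Susceptible
Aztreonam: 0.25 μg/mL is ≤ 16 μg/mL — S
Doxycycline (23 mm) ≤ 29 mm — resistant
Azithromycin (1 μg/mL) ≥ 1 μg/mL — resistant
Linezolid 64 μg/mL: in 32–64 μg/mL → I
Fosfomycin (22 mm) in 20–24 mm — intermediate
Amikacin (64 μg/mL) ≥ 8 μg/mL → R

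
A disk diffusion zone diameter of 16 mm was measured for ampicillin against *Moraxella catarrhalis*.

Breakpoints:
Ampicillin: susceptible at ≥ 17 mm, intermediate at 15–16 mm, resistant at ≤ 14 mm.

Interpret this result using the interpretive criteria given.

Ampicillin 16 mm: in 15–16 mm ⇒ Intermediate

Intermediate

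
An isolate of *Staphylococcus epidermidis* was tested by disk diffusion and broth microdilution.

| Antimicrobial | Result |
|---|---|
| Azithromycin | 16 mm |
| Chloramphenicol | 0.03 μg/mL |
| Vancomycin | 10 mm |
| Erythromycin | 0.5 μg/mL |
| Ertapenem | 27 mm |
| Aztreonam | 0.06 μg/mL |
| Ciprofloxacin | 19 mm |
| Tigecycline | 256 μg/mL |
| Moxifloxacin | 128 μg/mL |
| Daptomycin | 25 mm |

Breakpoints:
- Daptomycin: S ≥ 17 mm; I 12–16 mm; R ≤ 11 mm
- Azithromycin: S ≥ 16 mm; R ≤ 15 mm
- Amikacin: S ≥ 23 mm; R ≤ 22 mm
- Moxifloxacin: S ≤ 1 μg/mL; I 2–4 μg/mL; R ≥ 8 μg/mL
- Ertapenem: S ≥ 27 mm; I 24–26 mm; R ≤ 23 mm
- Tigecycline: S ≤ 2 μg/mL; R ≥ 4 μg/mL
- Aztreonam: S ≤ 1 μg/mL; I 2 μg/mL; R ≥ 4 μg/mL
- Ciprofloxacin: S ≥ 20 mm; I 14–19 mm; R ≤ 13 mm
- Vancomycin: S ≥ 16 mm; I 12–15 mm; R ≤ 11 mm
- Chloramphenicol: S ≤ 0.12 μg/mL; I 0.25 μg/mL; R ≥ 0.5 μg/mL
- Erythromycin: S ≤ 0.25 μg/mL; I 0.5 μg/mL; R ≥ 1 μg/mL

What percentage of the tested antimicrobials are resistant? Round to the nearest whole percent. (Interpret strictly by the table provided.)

30%

Azithromycin: 16 mm is ≥ 16 mm → susceptible
Chloramphenicol (0.03 μg/mL) ≤ 0.12 μg/mL ⇒ Susceptible
Vancomycin (10 mm) ≤ 11 mm → R
Erythromycin (0.5 μg/mL) = 0.5 μg/mL → I
Ertapenem: 27 mm is ≥ 27 mm ⇒ susceptible
Aztreonam 0.06 μg/mL: ≤ 1 μg/mL — S
Ciprofloxacin: 19 mm is in 14–19 mm — Intermediate
Tigecycline 256 μg/mL: ≥ 4 μg/mL — resistant
Moxifloxacin (128 μg/mL) ≥ 8 μg/mL — R
Daptomycin 25 mm: ≥ 17 mm — Susceptible
Resistant: 3/10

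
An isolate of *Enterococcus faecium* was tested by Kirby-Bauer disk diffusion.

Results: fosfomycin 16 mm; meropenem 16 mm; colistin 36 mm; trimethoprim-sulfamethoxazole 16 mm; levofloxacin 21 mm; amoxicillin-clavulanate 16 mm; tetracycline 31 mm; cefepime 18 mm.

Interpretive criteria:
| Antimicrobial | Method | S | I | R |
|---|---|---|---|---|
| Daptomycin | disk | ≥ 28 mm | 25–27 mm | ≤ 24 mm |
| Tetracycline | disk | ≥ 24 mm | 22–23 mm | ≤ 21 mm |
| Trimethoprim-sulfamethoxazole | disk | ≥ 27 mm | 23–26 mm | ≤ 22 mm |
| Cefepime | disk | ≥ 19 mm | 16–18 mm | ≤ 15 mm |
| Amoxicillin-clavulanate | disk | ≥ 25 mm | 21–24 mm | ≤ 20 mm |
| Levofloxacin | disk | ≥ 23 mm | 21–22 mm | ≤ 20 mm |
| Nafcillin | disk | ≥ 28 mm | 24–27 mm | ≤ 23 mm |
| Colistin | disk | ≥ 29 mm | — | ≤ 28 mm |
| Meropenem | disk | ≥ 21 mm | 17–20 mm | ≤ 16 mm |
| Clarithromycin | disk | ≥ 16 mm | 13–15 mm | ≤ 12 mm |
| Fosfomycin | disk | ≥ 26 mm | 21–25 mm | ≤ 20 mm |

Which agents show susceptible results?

Fosfomycin 16 mm: ≤ 20 mm ⇒ Resistant
Meropenem (16 mm) ≤ 16 mm → resistant
Colistin 36 mm: ≥ 29 mm → susceptible
Trimethoprim-sulfamethoxazole (16 mm) ≤ 22 mm — Resistant
Levofloxacin: 21 mm is in 21–22 mm → intermediate
Amoxicillin-clavulanate (16 mm) ≤ 20 mm ⇒ R
Tetracycline 31 mm: ≥ 24 mm → Susceptible
Cefepime: 18 mm is in 16–18 mm ⇒ I

colistin, tetracycline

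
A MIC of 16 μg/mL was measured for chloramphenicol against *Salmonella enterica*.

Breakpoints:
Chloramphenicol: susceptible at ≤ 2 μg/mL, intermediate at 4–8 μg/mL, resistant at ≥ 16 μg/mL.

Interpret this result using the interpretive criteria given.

R

Chloramphenicol (16 μg/mL) ≥ 16 μg/mL ⇒ resistant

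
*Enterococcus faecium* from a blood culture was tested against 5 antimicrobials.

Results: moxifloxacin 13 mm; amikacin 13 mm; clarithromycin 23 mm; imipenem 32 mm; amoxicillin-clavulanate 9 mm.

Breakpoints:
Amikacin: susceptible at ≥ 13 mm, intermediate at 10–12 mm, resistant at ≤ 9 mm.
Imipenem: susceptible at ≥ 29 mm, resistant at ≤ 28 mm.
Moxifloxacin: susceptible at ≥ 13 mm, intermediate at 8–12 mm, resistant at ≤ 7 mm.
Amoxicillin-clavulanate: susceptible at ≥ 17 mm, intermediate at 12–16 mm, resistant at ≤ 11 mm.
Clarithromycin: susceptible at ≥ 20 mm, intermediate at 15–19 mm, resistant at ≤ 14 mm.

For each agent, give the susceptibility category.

Moxifloxacin: 13 mm is ≥ 13 mm ⇒ susceptible
Amikacin 13 mm: ≥ 13 mm — S
Clarithromycin (23 mm) ≥ 20 mm → S
Imipenem 32 mm: ≥ 29 mm → susceptible
Amoxicillin-clavulanate: 9 mm is ≤ 11 mm — R

S, S, S, S, R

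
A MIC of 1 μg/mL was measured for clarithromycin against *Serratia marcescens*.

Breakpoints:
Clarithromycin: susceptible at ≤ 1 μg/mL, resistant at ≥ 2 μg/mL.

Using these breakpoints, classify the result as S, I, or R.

Susceptible

Clarithromycin (1 μg/mL) ≤ 1 μg/mL — Susceptible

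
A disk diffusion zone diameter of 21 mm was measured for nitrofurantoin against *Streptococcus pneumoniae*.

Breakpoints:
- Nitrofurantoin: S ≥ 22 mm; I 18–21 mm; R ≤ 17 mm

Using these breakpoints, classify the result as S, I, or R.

I

Nitrofurantoin 21 mm: in 18–21 mm → Intermediate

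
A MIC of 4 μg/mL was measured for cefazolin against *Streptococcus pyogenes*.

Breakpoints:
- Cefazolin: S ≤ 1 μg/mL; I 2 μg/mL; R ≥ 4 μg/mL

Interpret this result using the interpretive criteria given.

Cefazolin (4 μg/mL) ≥ 4 μg/mL → resistant

R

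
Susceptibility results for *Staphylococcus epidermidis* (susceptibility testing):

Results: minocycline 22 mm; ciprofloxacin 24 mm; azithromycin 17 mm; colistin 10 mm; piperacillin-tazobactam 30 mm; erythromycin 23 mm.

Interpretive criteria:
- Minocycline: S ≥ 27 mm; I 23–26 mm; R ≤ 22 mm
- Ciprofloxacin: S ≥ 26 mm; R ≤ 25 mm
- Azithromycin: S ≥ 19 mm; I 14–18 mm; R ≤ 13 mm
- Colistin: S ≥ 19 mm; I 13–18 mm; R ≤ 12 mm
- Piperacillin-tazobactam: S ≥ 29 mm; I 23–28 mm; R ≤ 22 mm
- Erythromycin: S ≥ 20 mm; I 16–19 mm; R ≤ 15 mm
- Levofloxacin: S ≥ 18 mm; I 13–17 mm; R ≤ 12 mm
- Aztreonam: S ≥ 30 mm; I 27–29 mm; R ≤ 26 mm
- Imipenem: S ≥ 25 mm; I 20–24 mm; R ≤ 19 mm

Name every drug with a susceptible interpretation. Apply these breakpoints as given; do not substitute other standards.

piperacillin-tazobactam, erythromycin

Minocycline (22 mm) ≤ 22 mm ⇒ Resistant
Ciprofloxacin 24 mm: ≤ 25 mm → Resistant
Azithromycin 17 mm: in 14–18 mm → I
Colistin 10 mm: ≤ 12 mm ⇒ resistant
Piperacillin-tazobactam (30 mm) ≥ 29 mm — S
Erythromycin (23 mm) ≥ 20 mm ⇒ susceptible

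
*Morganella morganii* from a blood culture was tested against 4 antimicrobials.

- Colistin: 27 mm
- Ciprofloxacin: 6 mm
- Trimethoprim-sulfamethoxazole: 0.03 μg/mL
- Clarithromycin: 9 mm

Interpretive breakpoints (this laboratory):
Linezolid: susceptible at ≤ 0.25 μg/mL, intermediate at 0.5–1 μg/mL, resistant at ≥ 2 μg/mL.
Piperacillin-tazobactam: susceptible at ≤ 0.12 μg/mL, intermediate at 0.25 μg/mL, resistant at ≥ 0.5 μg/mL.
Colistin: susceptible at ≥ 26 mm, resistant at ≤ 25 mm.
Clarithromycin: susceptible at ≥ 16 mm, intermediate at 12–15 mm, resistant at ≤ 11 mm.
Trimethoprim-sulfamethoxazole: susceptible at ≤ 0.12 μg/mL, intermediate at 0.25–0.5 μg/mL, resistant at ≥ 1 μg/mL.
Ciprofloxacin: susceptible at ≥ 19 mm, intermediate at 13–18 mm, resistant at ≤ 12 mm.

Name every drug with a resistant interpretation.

ciprofloxacin, clarithromycin

Colistin 27 mm: ≥ 26 mm ⇒ susceptible
Ciprofloxacin 6 mm: ≤ 12 mm — Resistant
Trimethoprim-sulfamethoxazole: 0.03 μg/mL is ≤ 0.12 μg/mL → Susceptible
Clarithromycin 9 mm: ≤ 11 mm → resistant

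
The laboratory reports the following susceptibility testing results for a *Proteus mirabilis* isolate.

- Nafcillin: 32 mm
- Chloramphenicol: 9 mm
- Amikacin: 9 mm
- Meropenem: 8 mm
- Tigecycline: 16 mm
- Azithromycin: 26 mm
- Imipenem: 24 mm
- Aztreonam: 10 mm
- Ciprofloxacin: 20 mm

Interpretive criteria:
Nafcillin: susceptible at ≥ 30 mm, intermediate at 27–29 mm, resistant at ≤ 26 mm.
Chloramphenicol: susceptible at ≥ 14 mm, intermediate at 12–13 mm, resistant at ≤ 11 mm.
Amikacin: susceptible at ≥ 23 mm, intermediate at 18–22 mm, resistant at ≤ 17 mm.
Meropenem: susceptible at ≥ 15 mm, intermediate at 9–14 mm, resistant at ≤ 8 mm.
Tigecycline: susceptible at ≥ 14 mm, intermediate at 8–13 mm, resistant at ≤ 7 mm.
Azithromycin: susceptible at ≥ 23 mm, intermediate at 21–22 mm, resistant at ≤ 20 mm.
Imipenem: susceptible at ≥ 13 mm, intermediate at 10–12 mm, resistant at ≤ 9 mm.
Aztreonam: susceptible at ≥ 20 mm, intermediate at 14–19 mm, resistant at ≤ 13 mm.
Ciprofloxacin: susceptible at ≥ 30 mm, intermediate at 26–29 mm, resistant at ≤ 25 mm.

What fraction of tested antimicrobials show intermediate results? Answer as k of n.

Nafcillin: 32 mm is ≥ 30 mm ⇒ S
Chloramphenicol: 9 mm is ≤ 11 mm — Resistant
Amikacin: 9 mm is ≤ 17 mm ⇒ resistant
Meropenem: 8 mm is ≤ 8 mm ⇒ R
Tigecycline: 16 mm is ≥ 14 mm ⇒ S
Azithromycin (26 mm) ≥ 23 mm ⇒ S
Imipenem 24 mm: ≥ 13 mm — susceptible
Aztreonam: 10 mm is ≤ 13 mm → Resistant
Ciprofloxacin: 20 mm is ≤ 25 mm → R
Intermediate: 0/9

0 of 9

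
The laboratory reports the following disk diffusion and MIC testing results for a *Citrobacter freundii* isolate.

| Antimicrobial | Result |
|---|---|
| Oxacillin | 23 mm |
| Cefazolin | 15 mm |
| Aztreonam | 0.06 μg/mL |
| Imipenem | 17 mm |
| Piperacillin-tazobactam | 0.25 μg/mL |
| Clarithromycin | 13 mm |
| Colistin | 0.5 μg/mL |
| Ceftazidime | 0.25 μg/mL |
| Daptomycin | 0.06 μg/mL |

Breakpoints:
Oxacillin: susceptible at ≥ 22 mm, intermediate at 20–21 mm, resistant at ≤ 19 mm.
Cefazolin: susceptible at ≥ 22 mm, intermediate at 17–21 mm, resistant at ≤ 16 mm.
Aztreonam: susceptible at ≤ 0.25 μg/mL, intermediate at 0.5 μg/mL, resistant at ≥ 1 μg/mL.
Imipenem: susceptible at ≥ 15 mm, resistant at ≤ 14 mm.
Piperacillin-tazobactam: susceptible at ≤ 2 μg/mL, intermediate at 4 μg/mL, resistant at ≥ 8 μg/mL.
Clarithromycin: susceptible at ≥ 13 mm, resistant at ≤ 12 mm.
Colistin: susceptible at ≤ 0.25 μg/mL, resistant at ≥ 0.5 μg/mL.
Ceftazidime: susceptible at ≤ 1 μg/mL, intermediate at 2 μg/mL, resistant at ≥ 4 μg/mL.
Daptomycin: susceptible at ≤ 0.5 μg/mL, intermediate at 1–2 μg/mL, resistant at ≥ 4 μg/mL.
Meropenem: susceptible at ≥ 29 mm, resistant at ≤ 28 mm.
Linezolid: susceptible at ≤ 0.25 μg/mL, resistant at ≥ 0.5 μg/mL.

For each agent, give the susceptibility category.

S, R, S, S, S, S, R, S, S

Oxacillin: 23 mm is ≥ 22 mm → S
Cefazolin 15 mm: ≤ 16 mm ⇒ R
Aztreonam: 0.06 μg/mL is ≤ 0.25 μg/mL → Susceptible
Imipenem 17 mm: ≥ 15 mm ⇒ S
Piperacillin-tazobactam: 0.25 μg/mL is ≤ 2 μg/mL → susceptible
Clarithromycin (13 mm) ≥ 13 mm ⇒ S
Colistin (0.5 μg/mL) ≥ 0.5 μg/mL → resistant
Ceftazidime (0.25 μg/mL) ≤ 1 μg/mL → S
Daptomycin 0.06 μg/mL: ≤ 0.5 μg/mL → susceptible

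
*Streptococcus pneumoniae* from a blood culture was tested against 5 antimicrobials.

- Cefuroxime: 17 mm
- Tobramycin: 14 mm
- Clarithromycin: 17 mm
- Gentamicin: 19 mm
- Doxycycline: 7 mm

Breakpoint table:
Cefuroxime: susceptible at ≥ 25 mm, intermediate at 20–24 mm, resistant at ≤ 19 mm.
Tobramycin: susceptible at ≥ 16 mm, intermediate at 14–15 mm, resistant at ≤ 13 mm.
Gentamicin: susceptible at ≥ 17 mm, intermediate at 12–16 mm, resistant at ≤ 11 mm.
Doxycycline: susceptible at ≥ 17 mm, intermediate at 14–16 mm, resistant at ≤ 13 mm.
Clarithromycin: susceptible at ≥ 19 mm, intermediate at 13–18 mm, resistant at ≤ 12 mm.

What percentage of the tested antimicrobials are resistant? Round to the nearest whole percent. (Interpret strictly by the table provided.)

Cefuroxime: 17 mm is ≤ 19 mm → resistant
Tobramycin 14 mm: in 14–15 mm — intermediate
Clarithromycin: 17 mm is in 13–18 mm — I
Gentamicin (19 mm) ≥ 17 mm ⇒ S
Doxycycline 7 mm: ≤ 13 mm — resistant
Resistant: 2/5

40%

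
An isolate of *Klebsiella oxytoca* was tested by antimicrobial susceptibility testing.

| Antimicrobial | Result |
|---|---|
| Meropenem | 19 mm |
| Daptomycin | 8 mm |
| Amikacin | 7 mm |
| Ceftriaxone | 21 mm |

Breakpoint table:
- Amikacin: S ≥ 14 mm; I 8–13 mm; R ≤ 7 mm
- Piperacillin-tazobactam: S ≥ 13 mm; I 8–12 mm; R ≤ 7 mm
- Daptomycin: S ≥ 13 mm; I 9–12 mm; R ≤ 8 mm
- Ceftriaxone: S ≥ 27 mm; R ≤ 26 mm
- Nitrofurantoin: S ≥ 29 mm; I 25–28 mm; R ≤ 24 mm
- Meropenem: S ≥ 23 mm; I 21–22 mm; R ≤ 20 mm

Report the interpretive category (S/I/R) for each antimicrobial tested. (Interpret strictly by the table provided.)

R, R, R, R

Meropenem (19 mm) ≤ 20 mm — Resistant
Daptomycin (8 mm) ≤ 8 mm ⇒ resistant
Amikacin: 7 mm is ≤ 7 mm → Resistant
Ceftriaxone 21 mm: ≤ 26 mm ⇒ Resistant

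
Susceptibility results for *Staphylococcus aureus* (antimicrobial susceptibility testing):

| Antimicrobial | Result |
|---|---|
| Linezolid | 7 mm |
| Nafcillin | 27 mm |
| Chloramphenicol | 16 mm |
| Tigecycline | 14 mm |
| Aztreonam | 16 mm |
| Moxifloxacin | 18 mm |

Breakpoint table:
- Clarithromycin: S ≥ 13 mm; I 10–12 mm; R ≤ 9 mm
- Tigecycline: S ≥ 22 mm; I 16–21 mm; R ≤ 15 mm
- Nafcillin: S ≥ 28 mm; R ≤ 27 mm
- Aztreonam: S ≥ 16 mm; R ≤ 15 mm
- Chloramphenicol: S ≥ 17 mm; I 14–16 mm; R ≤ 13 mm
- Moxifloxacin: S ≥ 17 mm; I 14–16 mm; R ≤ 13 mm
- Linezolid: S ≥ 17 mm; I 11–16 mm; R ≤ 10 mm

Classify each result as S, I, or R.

Linezolid (7 mm) ≤ 10 mm ⇒ resistant
Nafcillin 27 mm: ≤ 27 mm → Resistant
Chloramphenicol: 16 mm is in 14–16 mm — Intermediate
Tigecycline (14 mm) ≤ 15 mm ⇒ R
Aztreonam: 16 mm is ≥ 16 mm — S
Moxifloxacin (18 mm) ≥ 17 mm ⇒ Susceptible

R, R, I, R, S, S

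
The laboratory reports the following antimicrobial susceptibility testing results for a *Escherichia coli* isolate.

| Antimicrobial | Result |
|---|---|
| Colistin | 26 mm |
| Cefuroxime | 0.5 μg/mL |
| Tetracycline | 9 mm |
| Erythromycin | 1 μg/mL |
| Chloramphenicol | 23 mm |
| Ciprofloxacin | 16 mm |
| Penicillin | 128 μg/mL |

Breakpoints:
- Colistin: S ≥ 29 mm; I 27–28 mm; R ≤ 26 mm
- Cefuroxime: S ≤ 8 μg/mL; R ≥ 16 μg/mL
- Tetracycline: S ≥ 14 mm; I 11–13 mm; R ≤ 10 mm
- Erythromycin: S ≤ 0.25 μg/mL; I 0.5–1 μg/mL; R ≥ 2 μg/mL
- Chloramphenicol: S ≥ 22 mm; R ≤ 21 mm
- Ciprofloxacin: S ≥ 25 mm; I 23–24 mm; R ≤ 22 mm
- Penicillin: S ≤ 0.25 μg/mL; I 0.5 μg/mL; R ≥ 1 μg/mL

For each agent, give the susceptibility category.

Colistin (26 mm) ≤ 26 mm → Resistant
Cefuroxime (0.5 μg/mL) ≤ 8 μg/mL — susceptible
Tetracycline: 9 mm is ≤ 10 mm ⇒ R
Erythromycin: 1 μg/mL is in 0.5–1 μg/mL — intermediate
Chloramphenicol (23 mm) ≥ 22 mm ⇒ Susceptible
Ciprofloxacin: 16 mm is ≤ 22 mm → Resistant
Penicillin 128 μg/mL: ≥ 1 μg/mL — R

R, S, R, I, S, R, R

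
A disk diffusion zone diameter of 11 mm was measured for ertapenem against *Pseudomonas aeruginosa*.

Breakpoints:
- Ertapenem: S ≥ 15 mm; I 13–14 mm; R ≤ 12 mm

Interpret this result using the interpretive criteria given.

Ertapenem 11 mm: ≤ 12 mm → Resistant

R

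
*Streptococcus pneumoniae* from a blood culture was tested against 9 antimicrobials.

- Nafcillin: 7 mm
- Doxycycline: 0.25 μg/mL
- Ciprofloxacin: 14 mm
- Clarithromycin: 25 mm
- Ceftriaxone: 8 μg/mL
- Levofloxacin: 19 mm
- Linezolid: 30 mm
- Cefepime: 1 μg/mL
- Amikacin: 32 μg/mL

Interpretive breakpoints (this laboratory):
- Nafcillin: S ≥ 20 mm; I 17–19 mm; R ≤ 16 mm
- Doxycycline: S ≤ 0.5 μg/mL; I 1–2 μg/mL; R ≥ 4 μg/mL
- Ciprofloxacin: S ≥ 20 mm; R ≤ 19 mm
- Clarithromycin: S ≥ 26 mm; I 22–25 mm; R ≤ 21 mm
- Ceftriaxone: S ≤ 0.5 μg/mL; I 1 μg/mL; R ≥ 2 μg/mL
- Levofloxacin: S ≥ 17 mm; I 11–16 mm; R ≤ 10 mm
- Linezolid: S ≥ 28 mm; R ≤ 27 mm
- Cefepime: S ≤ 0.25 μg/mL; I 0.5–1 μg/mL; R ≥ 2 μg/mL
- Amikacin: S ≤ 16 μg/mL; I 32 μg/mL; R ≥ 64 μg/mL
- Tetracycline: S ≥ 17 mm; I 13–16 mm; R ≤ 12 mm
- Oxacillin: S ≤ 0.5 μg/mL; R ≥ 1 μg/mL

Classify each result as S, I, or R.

R, S, R, I, R, S, S, I, I

Nafcillin (7 mm) ≤ 16 mm — resistant
Doxycycline (0.25 μg/mL) ≤ 0.5 μg/mL → S
Ciprofloxacin: 14 mm is ≤ 19 mm ⇒ R
Clarithromycin: 25 mm is in 22–25 mm → Intermediate
Ceftriaxone 8 μg/mL: ≥ 2 μg/mL — resistant
Levofloxacin (19 mm) ≥ 17 mm — susceptible
Linezolid 30 mm: ≥ 28 mm — Susceptible
Cefepime (1 μg/mL) in 0.5–1 μg/mL → Intermediate
Amikacin: 32 μg/mL is = 32 μg/mL → intermediate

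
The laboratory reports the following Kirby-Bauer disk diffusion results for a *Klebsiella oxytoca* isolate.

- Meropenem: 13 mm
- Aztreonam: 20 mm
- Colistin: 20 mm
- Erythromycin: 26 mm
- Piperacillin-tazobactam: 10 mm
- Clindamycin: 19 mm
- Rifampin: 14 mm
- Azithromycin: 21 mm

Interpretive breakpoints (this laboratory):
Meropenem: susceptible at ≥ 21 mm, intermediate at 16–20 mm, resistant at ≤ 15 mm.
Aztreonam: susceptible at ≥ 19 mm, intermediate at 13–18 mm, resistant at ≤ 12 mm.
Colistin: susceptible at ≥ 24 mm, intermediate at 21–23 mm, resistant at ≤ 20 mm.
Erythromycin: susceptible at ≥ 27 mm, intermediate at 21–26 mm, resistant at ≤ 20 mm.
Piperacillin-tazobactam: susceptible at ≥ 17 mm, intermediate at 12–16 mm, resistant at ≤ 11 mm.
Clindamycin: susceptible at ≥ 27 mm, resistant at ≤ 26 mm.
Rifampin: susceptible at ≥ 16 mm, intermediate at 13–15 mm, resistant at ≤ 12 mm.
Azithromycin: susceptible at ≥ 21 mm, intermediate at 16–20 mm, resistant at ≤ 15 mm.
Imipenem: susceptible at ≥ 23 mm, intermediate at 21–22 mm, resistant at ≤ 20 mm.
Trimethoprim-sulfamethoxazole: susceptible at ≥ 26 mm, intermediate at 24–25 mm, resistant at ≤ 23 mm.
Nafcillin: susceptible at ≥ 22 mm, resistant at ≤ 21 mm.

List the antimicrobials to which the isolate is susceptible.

Meropenem 13 mm: ≤ 15 mm ⇒ resistant
Aztreonam 20 mm: ≥ 19 mm ⇒ Susceptible
Colistin: 20 mm is ≤ 20 mm → Resistant
Erythromycin 26 mm: in 21–26 mm ⇒ intermediate
Piperacillin-tazobactam (10 mm) ≤ 11 mm → resistant
Clindamycin 19 mm: ≤ 26 mm → Resistant
Rifampin: 14 mm is in 13–15 mm → intermediate
Azithromycin 21 mm: ≥ 21 mm — susceptible

aztreonam, azithromycin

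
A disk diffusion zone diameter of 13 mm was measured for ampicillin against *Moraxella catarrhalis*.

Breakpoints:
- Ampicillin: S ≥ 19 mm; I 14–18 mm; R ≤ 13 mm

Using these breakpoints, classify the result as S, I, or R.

Resistant

Ampicillin: 13 mm is ≤ 13 mm → Resistant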